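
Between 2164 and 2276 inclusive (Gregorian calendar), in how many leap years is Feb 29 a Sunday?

3

Leap years in 2164–2276: 28 of them.
Feb 29 weekday advances by 5 (mod 7) from one leap year to the next four years later (or differs when a century non-leap intervenes).
Leap-day weekdays: 2164:Wed 2168:Mon 2172:Sat 2176:Thu 2180:Tue 2184:Sun✓ 2188:Fri 2192:Wed 2196:Mon 2204:Wed 2208:Mon 2212:Sat 2216:Thu 2220:Tue 2224:Sun✓ 2228:Fri 2232:Wed 2236:Mon 2240:Sat 2244:Thu 2248:Tue 2252:Sun✓ 2256:Fri 2260:Wed 2264:Mon 2268:Sat 2272:Thu 2276:Tue
Sunday: 2184, 2224, 2252 → 3.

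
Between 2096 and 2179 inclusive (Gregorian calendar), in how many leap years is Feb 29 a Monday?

Leap years in 2096–2179: 20 of them.
Feb 29 weekday advances by 5 (mod 7) from one leap year to the next four years later (or differs when a century non-leap intervenes).
Leap-day weekdays: 2096:Wed 2104:Fri 2108:Wed 2112:Mon✓ 2116:Sat 2120:Thu 2124:Tue 2128:Sun 2132:Fri 2136:Wed 2140:Mon✓ 2144:Sat 2148:Thu 2152:Tue 2156:Sun 2160:Fri 2164:Wed 2168:Mon✓ 2172:Sat 2176:Thu
Monday: 2112, 2140, 2168 → 3.

3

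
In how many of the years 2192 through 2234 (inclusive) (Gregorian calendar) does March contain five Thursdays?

18

March has 31 days; it has five Thursdays when Thursday falls among the first (month-length − 28) days — i.e. when March 1 is one of Thursday/Wednesday/Tuesday.
March 1 by year: 2192:Thu✓ 2193:Fri 2194:Sat 2195:Sun 2196:Tue✓ 2197:Wed✓ 2198:Thu✓ 2199:Fri 2200:Sat 2201:Sun 2202:Mon 2203:Tue✓ 2204:Thu✓ 2205:Fri 2206:Sat …(13 more)… 2220:Wed✓ 2221:Thu✓ 2222:Fri 2223:Sat 2224:Mon 2225:Tue✓ 2226:Wed✓ 2227:Thu✓ 2228:Sat 2229:Sun 2230:Mon 2231:Tue✓ 2232:Thu✓ 2233:Fri 2234:Sat
Years with five Thursdays: 2192, 2196, 2197, 2198, 2203, 2204, 2208, 2209, 2210, 2214, 2215, 2220, 2221, 2225, 2226, 2227, 2231, 2232 → 18.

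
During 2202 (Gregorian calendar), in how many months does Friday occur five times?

5

A month of length L has five Fridays iff its first Friday is on day ≤ L−28 (so day 1–3 in a 31-day month, 1–2 in a 30-day month, day 1 in a leap February).
Checking each month of 2202: Jan starts Fri (31d) ✓; Feb starts Mon (28d); Mar starts Mon (31d); Apr starts Thu (30d) ✓; May starts Sat (31d); Jun starts Tue (30d); Jul starts Thu (31d) ✓; Aug starts Sun (31d); Sep starts Wed (30d); Oct starts Fri (31d) ✓; Nov starts Mon (30d); Dec starts Wed (31d) ✓.
Five-Friday months: January, April, July, October, December → 5.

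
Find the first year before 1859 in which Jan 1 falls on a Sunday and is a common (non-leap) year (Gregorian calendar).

Jan 1 advances by 2 weekdays after a leap year and by 1 after a common year.
1859: Jan 1 is Saturday.
1858: Friday
1857: Thursday
1856: Tuesday (leap)
1855: Monday
1854: Sunday
1854 begins on a Sunday and is a common year.

1854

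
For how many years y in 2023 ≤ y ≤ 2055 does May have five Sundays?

May has 31 days; it has five Sundays when Sunday falls among the first (month-length − 28) days — i.e. when May 1 is one of Sunday/Saturday/Friday.
May 1 by year: 2023:Mon 2024:Wed 2025:Thu 2026:Fri✓ 2027:Sat✓ 2028:Mon 2029:Tue 2030:Wed 2031:Thu 2032:Sat✓ 2033:Sun✓ 2034:Mon 2035:Tue 2036:Thu 2037:Fri✓ …(3 more)… 2041:Wed 2042:Thu 2043:Fri✓ 2044:Sun✓ 2045:Mon 2046:Tue 2047:Wed 2048:Fri✓ 2049:Sat✓ 2050:Sun✓ 2051:Mon 2052:Wed 2053:Thu 2054:Fri✓ 2055:Sat✓
Years with five Sundays: 2026, 2027, 2032, 2033, 2037, 2038, 2039, 2043, 2044, 2048, 2049, 2050, 2054, 2055 → 14.

14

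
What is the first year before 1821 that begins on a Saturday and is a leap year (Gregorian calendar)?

Jan 1 advances by 2 weekdays after a leap year and by 1 after a common year.
1821: Jan 1 is Monday.
1820: Saturday (leap)
1820 begins on a Saturday and is a leap year.

1820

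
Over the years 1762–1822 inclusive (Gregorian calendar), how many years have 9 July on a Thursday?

9

Track 9 July's weekday year by year (advancing +1, or +2 across a Feb 29):
  1762: Fri  1763: Sat (+1)  1764: Mon (+2)  1765: Tue (+1)  1766: Wed (+1)
  1767: Thu (+1) ✓  1768: Sat (+2)  1769: Sun (+1)  1770: Mon (+1)  1771: Tue (+1)
  1772: Thu (+2) ✓  1773: Fri (+1)  1774: Sat (+1)  1775: Sun (+1)  … (33 more years) …
  1809: Sun (+1)  1810: Mon (+1)  1811: Tue (+1)  1812: Thu (+2) ✓  1813: Fri (+1)
  1814: Sat (+1)  1815: Sun (+1)  1816: Tue (+2)  1817: Wed (+1)  1818: Thu (+1) ✓
  1819: Fri (+1)  1820: Sun (+2)  1821: Mon (+1)  1822: Tue (+1)
Thursday years: 1767, 1772, 1778, 1789, 1795, 1801, 1807, 1812, 1818 — 9 in total.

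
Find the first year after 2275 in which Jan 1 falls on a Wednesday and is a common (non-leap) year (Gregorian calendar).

2279

Jan 1 advances by 2 weekdays after a leap year and by 1 after a common year.
2275: Jan 1 is Friday.
2276: Saturday (leap)
2277: Monday
2278: Tuesday
2279: Wednesday
2279 begins on a Wednesday and is a common year.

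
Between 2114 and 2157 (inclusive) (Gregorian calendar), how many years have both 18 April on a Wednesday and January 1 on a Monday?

Check each year's weekday for 18 April and January 1:
  2114: Wed/Mon ✓  2115: Thu/Tue  2116: Sat/Wed  2117: Sun/Fri  2118: Mon/Sat  2119: Tue/Sun  2120: Thu/Mon  2121: Fri/Wed  2122: Sat/Thu  2123: Sun/Fri  2124: Tue/Sat  2125: Wed/Mon ✓  2126: Thu/Tue  2127: Fri/Wed  …(16 more)…  2144: Sat/Wed  2145: Sun/Fri  2146: Mon/Sat  2147: Tue/Sun  2148: Thu/Mon  2149: Fri/Wed  2150: Sat/Thu  2151: Sun/Fri  2152: Tue/Sat  2153: Wed/Mon ✓  2154: Thu/Tue  2155: Fri/Wed  2156: Sun/Thu  2157: Mon/Sat
Both conditions hold in: 2114, 2125, 2131, 2142, 2153 — 5.

5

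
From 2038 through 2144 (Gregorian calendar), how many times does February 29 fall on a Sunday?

3

Leap years in 2038–2144: 26 of them.
Feb 29 weekday advances by 5 (mod 7) from one leap year to the next four years later (or differs when a century non-leap intervenes).
Leap-day weekdays: 2040:Wed 2044:Mon 2048:Sat 2052:Thu 2056:Tue 2060:Sun✓ 2064:Fri 2068:Wed 2072:Mon 2076:Sat 2080:Thu 2084:Tue 2088:Sun✓ 2092:Fri 2096:Wed 2104:Fri 2108:Wed 2112:Mon 2116:Sat 2120:Thu 2124:Tue 2128:Sun✓ 2132:Fri 2136:Wed 2140:Mon 2144:Sat
Sunday: 2060, 2088, 2128 → 3.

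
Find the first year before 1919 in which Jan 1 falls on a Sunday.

Jan 1 advances by 2 weekdays after a leap year and by 1 after a common year.
1919: Jan 1 is Wednesday.
1918: Tuesday
1917: Monday
1916: Saturday (leap)
1915: Friday
1914: Thursday
1913: Wednesday
1912: Monday (leap)
1911: Sunday
1911 begins on a Sunday

1911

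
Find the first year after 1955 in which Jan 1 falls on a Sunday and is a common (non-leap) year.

Jan 1 advances by 2 weekdays after a leap year and by 1 after a common year.
1955: Jan 1 is Saturday.
1956: Sunday (leap)
1957: Tuesday
1958: Wednesday
1959: Thursday
1960: Friday (leap)
1961: Sunday
1961 begins on a Sunday and is a common year.

1961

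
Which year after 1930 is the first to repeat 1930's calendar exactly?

1941

Two years share a calendar iff Jan 1 falls on the same weekday and both are leap or both are common. 1930: Jan 1 is Wednesday, common year.
1931: Jan 1 Thursday, common
1932: Jan 1 Friday, leap
1933: Jan 1 Sunday, common
1934: Jan 1 Monday, common
1935: Jan 1 Tuesday, common
1936: Jan 1 Wednesday, leap
1937: Jan 1 Friday, common
1938: Jan 1 Saturday, common
1939: Jan 1 Sunday, common
1940: Jan 1 Monday, leap
1941: Jan 1 Wednesday, common
1941 matches on both conditions.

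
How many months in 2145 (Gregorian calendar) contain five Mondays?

A month of length L has five Mondays iff its first Monday is on day ≤ L−28 (so day 1–3 in a 31-day month, 1–2 in a 30-day month, day 1 in a leap February).
Checking each month of 2145: Jan starts Fri (31d); Feb starts Mon (28d); Mar starts Mon (31d) ✓; Apr starts Thu (30d); May starts Sat (31d) ✓; Jun starts Tue (30d); Jul starts Thu (31d); Aug starts Sun (31d) ✓; Sep starts Wed (30d); Oct starts Fri (31d); Nov starts Mon (30d) ✓; Dec starts Wed (31d).
Five-Monday months: March, May, August, November → 4.

4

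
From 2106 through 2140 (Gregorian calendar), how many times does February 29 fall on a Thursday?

Leap years in 2106–2140: 9 of them.
Feb 29 weekday advances by 5 (mod 7) from one leap year to the next four years later (or differs when a century non-leap intervenes).
Leap-day weekdays: 2108:Wed 2112:Mon 2116:Sat 2120:Thu✓ 2124:Tue 2128:Sun 2132:Fri 2136:Wed 2140:Mon
Thursday: 2120 → 1.

1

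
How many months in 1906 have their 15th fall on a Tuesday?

Check the 15th of each month of 1906: Jan 15: Mon, Feb 15: Thu, Mar 15: Thu, Apr 15: Sun, May 15: Tue, Jun 15: Fri, Jul 15: Sun, Aug 15: Wed, Sep 15: Sat, Oct 15: Mon, Nov 15: Thu, Dec 15: Sat.
Tuesday occurs in May — 1 month.

1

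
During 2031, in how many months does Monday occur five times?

4

A month of length L has five Mondays iff its first Monday is on day ≤ L−28 (so day 1–3 in a 31-day month, 1–2 in a 30-day month, day 1 in a leap February).
Checking each month of 2031: Jan starts Wed (31d); Feb starts Sat (28d); Mar starts Sat (31d) ✓; Apr starts Tue (30d); May starts Thu (31d); Jun starts Sun (30d) ✓; Jul starts Tue (31d); Aug starts Fri (31d); Sep starts Mon (30d) ✓; Oct starts Wed (31d); Nov starts Sat (30d); Dec starts Mon (31d) ✓.
Five-Monday months: March, June, September, December → 4.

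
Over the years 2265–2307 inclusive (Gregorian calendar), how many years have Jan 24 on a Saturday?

Track Jan 24's weekday year by year (advancing +1, or +2 across a Feb 29):
  2265: Tue  2266: Wed (+1)  2267: Thu (+1)  2268: Fri (+1)  2269: Sun (+2)
  2270: Mon (+1)  2271: Tue (+1)  2272: Wed (+1)  2273: Fri (+2)  2274: Sat (+1) ✓
  2275: Sun (+1)  2276: Mon (+1)  2277: Wed (+2)  2278: Thu (+1)  … (15 more years) …
  2294: Wed (+1)  2295: Thu (+1)  2296: Fri (+1)  2297: Sun (+2)  2298: Mon (+1)
  2299: Tue (+1)  2300: Wed (+1)  2301: Thu (+1)  2302: Fri (+1)  2303: Sat (+1) ✓
  2304: Sun (+1)  2305: Tue (+2)  2306: Wed (+1)  2307: Thu (+1)
Saturday years: 2274, 2280, 2285, 2291, 2303 — 5 in total.

5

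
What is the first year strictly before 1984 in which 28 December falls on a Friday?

From one year to the next, a fixed date's weekday advances by 1, or by 2 when a Feb 29 lies between the two dates.
1984: December 28 is Friday.
1983: Wednesday (−2)
1982: Tuesday (−1)
1981: Monday (−1)
1980: Sunday (−1)
1979: Friday (−2)
28 December falls on a Friday in 1979.

1979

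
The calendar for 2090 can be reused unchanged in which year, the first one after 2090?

Two years share a calendar iff Jan 1 falls on the same weekday and both are leap or both are common. 2090: Jan 1 is Sunday, common year.
2091: Jan 1 Monday, common
2092: Jan 1 Tuesday, leap
2093: Jan 1 Thursday, common
2094: Jan 1 Friday, common
2095: Jan 1 Saturday, common
2096: Jan 1 Sunday, leap
2097: Jan 1 Tuesday, common
2098: Jan 1 Wednesday, common
2099: Jan 1 Thursday, common
2100: Jan 1 Friday, common
2101: Jan 1 Saturday, common
2102: Jan 1 Sunday, common
2102 matches on both conditions.

2102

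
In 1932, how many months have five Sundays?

4

A month of length L has five Sundays iff its first Sunday is on day ≤ L−28 (so day 1–3 in a 31-day month, 1–2 in a 30-day month, day 1 in a leap February).
Checking each month of 1932: Jan starts Fri (31d) ✓; Feb starts Mon (29d); Mar starts Tue (31d); Apr starts Fri (30d); May starts Sun (31d) ✓; Jun starts Wed (30d); Jul starts Fri (31d) ✓; Aug starts Mon (31d); Sep starts Thu (30d); Oct starts Sat (31d) ✓; Nov starts Tue (30d); Dec starts Thu (31d).
Five-Sunday months: January, May, July, October → 4.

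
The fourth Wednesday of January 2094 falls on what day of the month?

January 1, 2094 is a Friday, so the first Wednesday is the 6th.
The fourth Wednesday is 6 + 21 = 27.

27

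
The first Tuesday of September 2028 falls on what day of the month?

5

September 1, 2028 is a Friday, so the first Tuesday is the 5th.
The first Tuesday is 5 + 0 = 5.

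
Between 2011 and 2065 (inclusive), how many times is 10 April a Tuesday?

8

Track 10 April's weekday year by year (advancing +1, or +2 across a Feb 29):
  2011: Sun  2012: Tue (+2) ✓  2013: Wed (+1)  2014: Thu (+1)  2015: Fri (+1)
  2016: Sun (+2)  2017: Mon (+1)  2018: Tue (+1) ✓  2019: Wed (+1)  2020: Fri (+2)
  2021: Sat (+1)  2022: Sun (+1)  2023: Mon (+1)  2024: Wed (+2)  … (27 more years) …
  2052: Wed (+2)  2053: Thu (+1)  2054: Fri (+1)  2055: Sat (+1)  2056: Mon (+2)
  2057: Tue (+1) ✓  2058: Wed (+1)  2059: Thu (+1)  2060: Sat (+2)  2061: Sun (+1)
  2062: Mon (+1)  2063: Tue (+1) ✓  2064: Thu (+2)  2065: Fri (+1)
Tuesday years: 2012, 2018, 2029, 2035, 2040, 2046, 2057, 2063 — 8 in total.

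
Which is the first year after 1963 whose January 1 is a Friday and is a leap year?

1988

Jan 1 advances by 2 weekdays after a leap year and by 1 after a common year.
1963: Jan 1 is Tuesday.
1964: Wednesday (leap)
1965: Friday
1966: Saturday
1967: Sunday
1968: Monday (leap)
1969: Wednesday
1970: Thursday
1971: Friday
1972: Saturday (leap)
1973: Monday
1974: Tuesday
1975: Wednesday
1976: Thursday (leap)
1977: Saturday
1978: Sunday
1979: Monday
1980: Tuesday (leap)
1981: Thursday
1982: Friday
1983: Saturday
1984: Sunday (leap)
1985: Tuesday
1986: Wednesday
1987: Thursday
1988: Friday (leap)
1988 begins on a Friday and is a leap year.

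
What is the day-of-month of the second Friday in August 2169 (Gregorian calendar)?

11

August 1, 2169 is a Tuesday, so the first Friday is the 4th.
The second Friday is 4 + 7 = 11.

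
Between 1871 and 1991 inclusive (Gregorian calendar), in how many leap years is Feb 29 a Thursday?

Leap years in 1871–1991: 29 of them.
Feb 29 weekday advances by 5 (mod 7) from one leap year to the next four years later (or differs when a century non-leap intervenes).
Leap-day weekdays: 1872:Thu✓ 1876:Tue 1880:Sun 1884:Fri 1888:Wed 1892:Mon 1896:Sat 1904:Mon 1908:Sat 1912:Thu✓ 1916:Tue 1920:Sun 1924:Fri …(3 more)… 1940:Thu✓ 1944:Tue 1948:Sun 1952:Fri 1956:Wed 1960:Mon 1964:Sat 1968:Thu✓ 1972:Tue 1976:Sun 1980:Fri 1984:Wed 1988:Mon
Thursday: 1872, 1912, 1940, 1968 → 4.

4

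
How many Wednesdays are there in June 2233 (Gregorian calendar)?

June 2233 has 30 days and begins on Saturday.
The first Wednesday is June 5.
Wednesdays fall on 5, 12, 19, 26 — that's 4.

4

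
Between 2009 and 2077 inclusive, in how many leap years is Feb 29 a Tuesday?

2

Leap years in 2009–2077: 17 of them.
Feb 29 weekday advances by 5 (mod 7) from one leap year to the next four years later (or differs when a century non-leap intervenes).
Leap-day weekdays: 2012:Wed 2016:Mon 2020:Sat 2024:Thu 2028:Tue✓ 2032:Sun 2036:Fri 2040:Wed 2044:Mon 2048:Sat 2052:Thu 2056:Tue✓ 2060:Sun 2064:Fri 2068:Wed 2072:Mon 2076:Sat
Tuesday: 2028, 2056 → 2.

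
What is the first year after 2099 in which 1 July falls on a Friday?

2101

From one year to the next, a fixed date's weekday advances by 1, or by 2 when a Feb 29 lies between the two dates.
2099: July 1 is Wednesday.
2100: Thursday (+1)
2101: Friday (+1)
1 July falls on a Friday in 2101.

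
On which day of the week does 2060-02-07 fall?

January 1, 2060 is a Thursday.
February 7 is day 38 of the year, i.e. 37 days after Jan 1.
37 mod 7 = 2, so advance 2 weekdays from Thursday: Saturday.

Saturday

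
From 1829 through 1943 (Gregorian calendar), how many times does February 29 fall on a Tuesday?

Leap years in 1829–1943: 27 of them.
Feb 29 weekday advances by 5 (mod 7) from one leap year to the next four years later (or differs when a century non-leap intervenes).
Leap-day weekdays: 1832:Wed 1836:Mon 1840:Sat 1844:Thu 1848:Tue✓ 1852:Sun 1856:Fri 1860:Wed 1864:Mon 1868:Sat 1872:Thu 1876:Tue✓ 1880:Sun 1884:Fri 1888:Wed 1892:Mon 1896:Sat 1904:Mon 1908:Sat 1912:Thu 1916:Tue✓ 1920:Sun 1924:Fri 1928:Wed 1932:Mon 1936:Sat 1940:Thu
Tuesday: 1848, 1876, 1916 → 3.

3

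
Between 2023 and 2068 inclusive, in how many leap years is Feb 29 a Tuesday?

Leap years in 2023–2068: 12 of them.
Feb 29 weekday advances by 5 (mod 7) from one leap year to the next four years later (or differs when a century non-leap intervenes).
Leap-day weekdays: 2024:Thu 2028:Tue✓ 2032:Sun 2036:Fri 2040:Wed 2044:Mon 2048:Sat 2052:Thu 2056:Tue✓ 2060:Sun 2064:Fri 2068:Wed
Tuesday: 2028, 2056 → 2.

2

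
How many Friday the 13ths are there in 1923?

Check the 13th of each month of 1923: Jan 13: Sat, Feb 13: Tue, Mar 13: Tue, Apr 13: Fri, May 13: Sun, Jun 13: Wed, Jul 13: Fri, Aug 13: Mon, Sep 13: Thu, Oct 13: Sat, Nov 13: Tue, Dec 13: Thu.
Friday occurs in April, July — 2 months.

2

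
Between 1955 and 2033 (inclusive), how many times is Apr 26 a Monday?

11

Track Apr 26's weekday year by year (advancing +1, or +2 across a Feb 29):
  1955: Tue  1956: Thu (+2)  1957: Fri (+1)  1958: Sat (+1)  1959: Sun (+1)
  1960: Tue (+2)  1961: Wed (+1)  1962: Thu (+1)  1963: Fri (+1)  1964: Sun (+2)
  1965: Mon (+1) ✓  1966: Tue (+1)  1967: Wed (+1)  1968: Fri (+2)  … (51 more years) …
  2020: Sun (+2)  2021: Mon (+1) ✓  2022: Tue (+1)  2023: Wed (+1)  2024: Fri (+2)
  2025: Sat (+1)  2026: Sun (+1)  2027: Mon (+1) ✓  2028: Wed (+2)  2029: Thu (+1)
  2030: Fri (+1)  2031: Sat (+1)  2032: Mon (+2) ✓  2033: Tue (+1)
Monday years: 1965, 1971, 1976, 1982, 1993, 1999, 2004, 2010, 2021, 2027, 2032 — 11 in total.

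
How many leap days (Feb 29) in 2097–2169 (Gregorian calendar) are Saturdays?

Leap years in 2097–2169: 17 of them.
Feb 29 weekday advances by 5 (mod 7) from one leap year to the next four years later (or differs when a century non-leap intervenes).
Leap-day weekdays: 2104:Fri 2108:Wed 2112:Mon 2116:Sat✓ 2120:Thu 2124:Tue 2128:Sun 2132:Fri 2136:Wed 2140:Mon 2144:Sat✓ 2148:Thu 2152:Tue 2156:Sun 2160:Fri 2164:Wed 2168:Mon
Saturday: 2116, 2144 → 2.

2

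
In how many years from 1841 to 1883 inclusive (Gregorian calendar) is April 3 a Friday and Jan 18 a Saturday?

Check each year's weekday for April 3 and Jan 18:
  1841: Sat/Mon  1842: Sun/Tue  1843: Mon/Wed  1844: Wed/Thu  1845: Thu/Sat  1846: Fri/Sun  1847: Sat/Mon  1848: Mon/Tue  1849: Tue/Thu  1850: Wed/Fri  1851: Thu/Sat  1852: Sat/Sun  1853: Sun/Tue  1854: Mon/Wed  …(15 more)…  1870: Sun/Tue  1871: Mon/Wed  1872: Wed/Thu  1873: Thu/Sat  1874: Fri/Sun  1875: Sat/Mon  1876: Mon/Tue  1877: Tue/Thu  1878: Wed/Fri  1879: Thu/Sat  1880: Sat/Sun  1881: Sun/Tue  1882: Mon/Wed  1883: Tue/Thu
Both conditions hold in: 1868 — 1.

1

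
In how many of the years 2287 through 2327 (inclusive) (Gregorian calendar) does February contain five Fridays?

1

February has 28 days (29 in leap years); it has five Fridays when Friday falls among the first (month-length − 28) days — i.e. when February 1 is Friday in a leap year (never in a common year).
February 1 by year: 2287:Tue 2288:Wed 2289:Fri 2290:Sat 2291:Sun 2292:Mon 2293:Wed 2294:Thu 2295:Fri 2296:Sat 2297:Mon 2298:Tue 2299:Wed 2300:Thu 2301:Fri …(11 more)… 2313:Sat 2314:Sun 2315:Mon 2316:Tue 2317:Thu 2318:Fri 2319:Sat 2320:Sun 2321:Tue 2322:Wed 2323:Thu 2324:Fri✓ 2325:Sun 2326:Mon 2327:Tue
Years with five Fridays: 2324 → 1.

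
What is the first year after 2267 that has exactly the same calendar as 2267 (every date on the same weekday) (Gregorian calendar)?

Two years share a calendar iff Jan 1 falls on the same weekday and both are leap or both are common. 2267: Jan 1 is Tuesday, common year.
2268: Jan 1 Wednesday, leap
2269: Jan 1 Friday, common
2270: Jan 1 Saturday, common
2271: Jan 1 Sunday, common
2272: Jan 1 Monday, leap
2273: Jan 1 Wednesday, common
2274: Jan 1 Thursday, common
2275: Jan 1 Friday, common
2276: Jan 1 Saturday, leap
2277: Jan 1 Monday, common
2278: Jan 1 Tuesday, common
2278 matches on both conditions.

2278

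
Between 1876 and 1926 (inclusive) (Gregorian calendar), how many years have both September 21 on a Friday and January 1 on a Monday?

7

Check each year's weekday for September 21 and January 1:
  1876: Thu/Sat  1877: Fri/Mon ✓  1878: Sat/Tue  1879: Sun/Wed  1880: Tue/Thu  1881: Wed/Sat  1882: Thu/Sun  1883: Fri/Mon ✓  1884: Sun/Tue  1885: Mon/Thu  1886: Tue/Fri  1887: Wed/Sat  1888: Fri/Sun  1889: Sat/Tue  …(23 more)…  1913: Sun/Wed  1914: Mon/Thu  1915: Tue/Fri  1916: Thu/Sat  1917: Fri/Mon ✓  1918: Sat/Tue  1919: Sun/Wed  1920: Tue/Thu  1921: Wed/Sat  1922: Thu/Sun  1923: Fri/Mon ✓  1924: Sun/Tue  1925: Mon/Thu  1926: Tue/Fri
Both conditions hold in: 1877, 1883, 1894, 1900, 1906, 1917, 1923 — 7.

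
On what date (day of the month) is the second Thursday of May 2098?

8

May 1, 2098 is a Thursday, so the first Thursday is the 1st.
The second Thursday is 1 + 7 = 8.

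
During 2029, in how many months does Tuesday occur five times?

4

A month of length L has five Tuesdays iff its first Tuesday is on day ≤ L−28 (so day 1–3 in a 31-day month, 1–2 in a 30-day month, day 1 in a leap February).
Checking each month of 2029: Jan starts Mon (31d) ✓; Feb starts Thu (28d); Mar starts Thu (31d); Apr starts Sun (30d); May starts Tue (31d) ✓; Jun starts Fri (30d); Jul starts Sun (31d) ✓; Aug starts Wed (31d); Sep starts Sat (30d); Oct starts Mon (31d) ✓; Nov starts Thu (30d); Dec starts Sat (31d).
Five-Tuesday months: January, May, July, October → 4.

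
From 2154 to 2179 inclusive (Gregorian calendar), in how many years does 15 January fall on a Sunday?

4

Track 15 January's weekday year by year (advancing +1, or +2 across a Feb 29):
  2154: Tue  2155: Wed (+1)  2156: Thu (+1)  2157: Sat (+2)  2158: Sun (+1) ✓
  2159: Mon (+1)  2160: Tue (+1)  2161: Thu (+2)  2162: Fri (+1)  2163: Sat (+1)
  2164: Sun (+1) ✓  2165: Tue (+2)  2166: Wed (+1)  2167: Thu (+1)  2168: Fri (+1)
  2169: Sun (+2) ✓  2170: Mon (+1)  2171: Tue (+1)  2172: Wed (+1)  2173: Fri (+2)
  2174: Sat (+1)  2175: Sun (+1) ✓  2176: Mon (+1)  2177: Wed (+2)  2178: Thu (+1)
  2179: Fri (+1)
Sunday years: 2158, 2164, 2169, 2175 — 4 in total.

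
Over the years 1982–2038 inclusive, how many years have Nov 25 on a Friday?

8

Track Nov 25's weekday year by year (advancing +1, or +2 across a Feb 29):
  1982: Thu  1983: Fri (+1) ✓  1984: Sun (+2)  1985: Mon (+1)  1986: Tue (+1)
  1987: Wed (+1)  1988: Fri (+2) ✓  1989: Sat (+1)  1990: Sun (+1)  1991: Mon (+1)
  1992: Wed (+2)  1993: Thu (+1)  1994: Fri (+1) ✓  1995: Sat (+1)  … (29 more years) …
  2025: Tue (+1)  2026: Wed (+1)  2027: Thu (+1)  2028: Sat (+2)  2029: Sun (+1)
  2030: Mon (+1)  2031: Tue (+1)  2032: Thu (+2)  2033: Fri (+1) ✓  2034: Sat (+1)
  2035: Sun (+1)  2036: Tue (+2)  2037: Wed (+1)  2038: Thu (+1)
Friday years: 1983, 1988, 1994, 2005, 2011, 2016, 2022, 2033 — 8 in total.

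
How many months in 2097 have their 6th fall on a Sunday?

2

Check the 6th of each month of 2097: Jan 6: Sun, Feb 6: Wed, Mar 6: Wed, Apr 6: Sat, May 6: Mon, Jun 6: Thu, Jul 6: Sat, Aug 6: Tue, Sep 6: Fri, Oct 6: Sun, Nov 6: Wed, Dec 6: Fri.
Sunday occurs in January, October — 2 months.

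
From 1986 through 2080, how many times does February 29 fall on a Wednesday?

3

Leap years in 1986–2080: 24 of them.
Feb 29 weekday advances by 5 (mod 7) from one leap year to the next four years later (or differs when a century non-leap intervenes).
Leap-day weekdays: 1988:Mon 1992:Sat 1996:Thu 2000:Tue 2004:Sun 2008:Fri 2012:Wed✓ 2016:Mon 2020:Sat 2024:Thu 2028:Tue 2032:Sun 2036:Fri 2040:Wed✓ 2044:Mon 2048:Sat 2052:Thu 2056:Tue 2060:Sun 2064:Fri 2068:Wed✓ 2072:Mon 2076:Sat 2080:Thu
Wednesday: 2012, 2040, 2068 → 3.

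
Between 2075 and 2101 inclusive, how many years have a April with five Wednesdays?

April has 30 days; it has five Wednesdays when Wednesday falls among the first (month-length − 28) days — i.e. when April 1 is one of Wednesday/Tuesday.
April 1 by year: 2075:Mon 2076:Wed✓ 2077:Thu 2078:Fri 2079:Sat 2080:Mon 2081:Tue✓ 2082:Wed✓ 2083:Thu 2084:Sat 2085:Sun 2086:Mon 2087:Tue✓ 2088:Thu 2089:Fri 2090:Sat 2091:Sun 2092:Tue✓ 2093:Wed✓ 2094:Thu 2095:Fri 2096:Sun 2097:Mon 2098:Tue✓ 2099:Wed✓ 2100:Thu 2101:Fri
Years with five Wednesdays: 2076, 2081, 2082, 2087, 2092, 2093, 2098, 2099 → 8.

8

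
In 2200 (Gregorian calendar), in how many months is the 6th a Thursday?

Check the 6th of each month of 2200: Jan 6: Mon, Feb 6: Thu, Mar 6: Thu, Apr 6: Sun, May 6: Tue, Jun 6: Fri, Jul 6: Sun, Aug 6: Wed, Sep 6: Sat, Oct 6: Mon, Nov 6: Thu, Dec 6: Sat.
Thursday occurs in February, March, November — 3 months.

3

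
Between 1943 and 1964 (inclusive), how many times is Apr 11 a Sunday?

3

Track Apr 11's weekday year by year (advancing +1, or +2 across a Feb 29):
  1943: Sun ✓  1944: Tue (+2)  1945: Wed (+1)  1946: Thu (+1)  1947: Fri (+1)
  1948: Sun (+2) ✓  1949: Mon (+1)  1950: Tue (+1)  1951: Wed (+1)  1952: Fri (+2)
  1953: Sat (+1)  1954: Sun (+1) ✓  1955: Mon (+1)  1956: Wed (+2)  1957: Thu (+1)
  1958: Fri (+1)  1959: Sat (+1)  1960: Mon (+2)  1961: Tue (+1)  1962: Wed (+1)
  1963: Thu (+1)  1964: Sat (+2)
Sunday years: 1943, 1948, 1954 — 3 in total.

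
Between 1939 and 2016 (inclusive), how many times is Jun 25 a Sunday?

Track Jun 25's weekday year by year (advancing +1, or +2 across a Feb 29):
  1939: Sun ✓  1940: Tue (+2)  1941: Wed (+1)  1942: Thu (+1)  1943: Fri (+1)
  1944: Sun (+2) ✓  1945: Mon (+1)  1946: Tue (+1)  1947: Wed (+1)  1948: Fri (+2)
  1949: Sat (+1)  1950: Sun (+1) ✓  1951: Mon (+1)  1952: Wed (+2)  … (50 more years) …
  2003: Wed (+1)  2004: Fri (+2)  2005: Sat (+1)  2006: Sun (+1) ✓  2007: Mon (+1)
  2008: Wed (+2)  2009: Thu (+1)  2010: Fri (+1)  2011: Sat (+1)  2012: Mon (+2)
  2013: Tue (+1)  2014: Wed (+1)  2015: Thu (+1)  2016: Sat (+2)
Sunday years: 1939, 1944, 1950, 1961, 1967, 1972, 1978, 1989, 1995, 2000, 2006 — 11 in total.

11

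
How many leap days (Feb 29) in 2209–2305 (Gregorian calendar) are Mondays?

4

Leap years in 2209–2305: 23 of them.
Feb 29 weekday advances by 5 (mod 7) from one leap year to the next four years later (or differs when a century non-leap intervenes).
Leap-day weekdays: 2212:Sat 2216:Thu 2220:Tue 2224:Sun 2228:Fri 2232:Wed 2236:Mon✓ 2240:Sat 2244:Thu 2248:Tue 2252:Sun 2256:Fri 2260:Wed 2264:Mon✓ 2268:Sat 2272:Thu 2276:Tue 2280:Sun 2284:Fri 2288:Wed 2292:Mon✓ 2296:Sat 2304:Mon✓
Monday: 2236, 2264, 2292, 2304 → 4.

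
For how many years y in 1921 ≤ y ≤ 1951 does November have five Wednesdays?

10

November has 30 days; it has five Wednesdays when Wednesday falls among the first (month-length − 28) days — i.e. when November 1 is one of Wednesday/Tuesday.
November 1 by year: 1921:Tue✓ 1922:Wed✓ 1923:Thu 1924:Sat 1925:Sun 1926:Mon 1927:Tue✓ 1928:Thu 1929:Fri 1930:Sat 1931:Sun 1932:Tue✓ 1933:Wed✓ 1934:Thu 1935:Fri 1936:Sun 1937:Mon 1938:Tue✓ 1939:Wed✓ 1940:Fri 1941:Sat 1942:Sun 1943:Mon 1944:Wed✓ 1945:Thu 1946:Fri 1947:Sat 1948:Mon 1949:Tue✓ 1950:Wed✓ 1951:Thu
Years with five Wednesdays: 1921, 1922, 1927, 1932, 1933, 1938, 1939, 1944, 1949, 1950 → 10.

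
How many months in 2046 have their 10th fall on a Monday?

Check the 10th of each month of 2046: Jan 10: Wed, Feb 10: Sat, Mar 10: Sat, Apr 10: Tue, May 10: Thu, Jun 10: Sun, Jul 10: Tue, Aug 10: Fri, Sep 10: Mon, Oct 10: Wed, Nov 10: Sat, Dec 10: Mon.
Monday occurs in September, December — 2 months.

2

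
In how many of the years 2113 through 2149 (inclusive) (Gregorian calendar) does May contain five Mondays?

16

May has 31 days; it has five Mondays when Monday falls among the first (month-length − 28) days — i.e. when May 1 is one of Monday/Sunday/Saturday.
May 1 by year: 2113:Mon✓ 2114:Tue 2115:Wed 2116:Fri 2117:Sat✓ 2118:Sun✓ 2119:Mon✓ 2120:Wed 2121:Thu 2122:Fri 2123:Sat✓ 2124:Mon✓ 2125:Tue 2126:Wed 2127:Thu …(7 more)… 2135:Sun✓ 2136:Tue 2137:Wed 2138:Thu 2139:Fri 2140:Sun✓ 2141:Mon✓ 2142:Tue 2143:Wed 2144:Fri 2145:Sat✓ 2146:Sun✓ 2147:Mon✓ 2148:Wed 2149:Thu
Years with five Mondays: 2113, 2117, 2118, 2119, 2123, 2124, 2128, 2129, 2130, 2134, 2135, 2140, 2141, 2145, 2146, 2147 → 16.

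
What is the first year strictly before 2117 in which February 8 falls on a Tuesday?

2107

From one year to the next, a fixed date's weekday advances by 1, or by 2 when a Feb 29 lies between the two dates.
2117: February 8 is Monday.
2116: Saturday (−2)
2115: Friday (−1)
2114: Thursday (−1)
2113: Wednesday (−1)
2112: Monday (−2)
2111: Sunday (−1)
2110: Saturday (−1)
2109: Friday (−1)
2108: Wednesday (−2)
2107: Tuesday (−1)
February 8 falls on a Tuesday in 2107.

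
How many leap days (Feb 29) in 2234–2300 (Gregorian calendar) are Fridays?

2

Leap years in 2234–2300: 16 of them.
Feb 29 weekday advances by 5 (mod 7) from one leap year to the next four years later (or differs when a century non-leap intervenes).
Leap-day weekdays: 2236:Mon 2240:Sat 2244:Thu 2248:Tue 2252:Sun 2256:Fri✓ 2260:Wed 2264:Mon 2268:Sat 2272:Thu 2276:Tue 2280:Sun 2284:Fri✓ 2288:Wed 2292:Mon 2296:Sat
Friday: 2256, 2284 → 2.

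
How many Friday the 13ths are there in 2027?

1

Check the 13th of each month of 2027: Jan 13: Wed, Feb 13: Sat, Mar 13: Sat, Apr 13: Tue, May 13: Thu, Jun 13: Sun, Jul 13: Tue, Aug 13: Fri, Sep 13: Mon, Oct 13: Wed, Nov 13: Sat, Dec 13: Mon.
Friday occurs in August — 1 month.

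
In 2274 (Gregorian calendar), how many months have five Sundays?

A month of length L has five Sundays iff its first Sunday is on day ≤ L−28 (so day 1–3 in a 31-day month, 1–2 in a 30-day month, day 1 in a leap February).
Checking each month of 2274: Jan starts Thu (31d); Feb starts Sun (28d); Mar starts Sun (31d) ✓; Apr starts Wed (30d); May starts Fri (31d) ✓; Jun starts Mon (30d); Jul starts Wed (31d); Aug starts Sat (31d) ✓; Sep starts Tue (30d); Oct starts Thu (31d); Nov starts Sun (30d) ✓; Dec starts Tue (31d).
Five-Sunday months: March, May, August, November → 4.

4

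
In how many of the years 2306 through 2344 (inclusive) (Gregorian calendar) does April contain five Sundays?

11

April has 30 days; it has five Sundays when Sunday falls among the first (month-length − 28) days — i.e. when April 1 is one of Sunday/Saturday.
April 1 by year: 2306:Sun✓ 2307:Mon 2308:Wed 2309:Thu 2310:Fri 2311:Sat✓ 2312:Mon 2313:Tue 2314:Wed 2315:Thu 2316:Sat✓ 2317:Sun✓ 2318:Mon 2319:Tue 2320:Thu …(9 more)… 2330:Tue 2331:Wed 2332:Fri 2333:Sat✓ 2334:Sun✓ 2335:Mon 2336:Wed 2337:Thu 2338:Fri 2339:Sat✓ 2340:Mon 2341:Tue 2342:Wed 2343:Thu 2344:Sat✓
Years with five Sundays: 2306, 2311, 2316, 2317, 2322, 2323, 2328, 2333, 2334, 2339, 2344 → 11.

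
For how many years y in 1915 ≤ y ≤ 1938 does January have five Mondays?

January has 31 days; it has five Mondays when Monday falls among the first (month-length − 28) days — i.e. when January 1 is one of Monday/Sunday/Saturday.
January 1 by year: 1915:Fri 1916:Sat✓ 1917:Mon✓ 1918:Tue 1919:Wed 1920:Thu 1921:Sat✓ 1922:Sun✓ 1923:Mon✓ 1924:Tue 1925:Thu 1926:Fri 1927:Sat✓ 1928:Sun✓ 1929:Tue 1930:Wed 1931:Thu 1932:Fri 1933:Sun✓ 1934:Mon✓ 1935:Tue 1936:Wed 1937:Fri 1938:Sat✓
Years with five Mondays: 1916, 1917, 1921, 1922, 1923, 1927, 1928, 1933, 1934, 1938 → 10.

10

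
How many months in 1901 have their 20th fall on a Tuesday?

1

Check the 20th of each month of 1901: Jan 20: Sun, Feb 20: Wed, Mar 20: Wed, Apr 20: Sat, May 20: Mon, Jun 20: Thu, Jul 20: Sat, Aug 20: Tue, Sep 20: Fri, Oct 20: Sun, Nov 20: Wed, Dec 20: Fri.
Tuesday occurs in August — 1 month.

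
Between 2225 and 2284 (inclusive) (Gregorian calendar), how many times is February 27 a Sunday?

Track February 27's weekday year by year (advancing +1, or +2 across a Feb 29):
  2225: Sun ✓  2226: Mon (+1)  2227: Tue (+1)  2228: Wed (+1)  2229: Fri (+2)
  2230: Sat (+1)  2231: Sun (+1) ✓  2232: Mon (+1)  2233: Wed (+2)  2234: Thu (+1)
  2235: Fri (+1)  2236: Sat (+1)  2237: Mon (+2)  2238: Tue (+1)  … (32 more years) …
  2271: Mon (+1)  2272: Tue (+1)  2273: Thu (+2)  2274: Fri (+1)  2275: Sat (+1)
  2276: Sun (+1) ✓  2277: Tue (+2)  2278: Wed (+1)  2279: Thu (+1)  2280: Fri (+1)
  2281: Sun (+2) ✓  2282: Mon (+1)  2283: Tue (+1)  2284: Wed (+1)
Sunday years: 2225, 2231, 2242, 2248, 2253, 2259, 2270, 2276, 2281 — 9 in total.

9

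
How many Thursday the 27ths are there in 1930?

Check the 27th of each month of 1930: Jan 27: Mon, Feb 27: Thu, Mar 27: Thu, Apr 27: Sun, May 27: Tue, Jun 27: Fri, Jul 27: Sun, Aug 27: Wed, Sep 27: Sat, Oct 27: Mon, Nov 27: Thu, Dec 27: Sat.
Thursday occurs in February, March, November — 3 months.

3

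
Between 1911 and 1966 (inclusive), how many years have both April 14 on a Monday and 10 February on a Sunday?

2

Check each year's weekday for April 14 and 10 February:
  1911: Fri/Fri  1912: Sun/Sat  1913: Mon/Mon  1914: Tue/Tue  1915: Wed/Wed  1916: Fri/Thu  1917: Sat/Sat  1918: Sun/Sun  1919: Mon/Mon  1920: Wed/Tue  1921: Thu/Thu  1922: Fri/Fri  1923: Sat/Sat  1924: Mon/Sun ✓  …(28 more)…  1953: Tue/Tue  1954: Wed/Wed  1955: Thu/Thu  1956: Sat/Fri  1957: Sun/Sun  1958: Mon/Mon  1959: Tue/Tue  1960: Thu/Wed  1961: Fri/Fri  1962: Sat/Sat  1963: Sun/Sun  1964: Tue/Mon  1965: Wed/Wed  1966: Thu/Thu
Both conditions hold in: 1924, 1952 — 2.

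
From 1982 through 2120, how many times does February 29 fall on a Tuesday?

Leap years in 1982–2120: 34 of them.
Feb 29 weekday advances by 5 (mod 7) from one leap year to the next four years later (or differs when a century non-leap intervenes).
Leap-day weekdays: 1984:Wed 1988:Mon 1992:Sat 1996:Thu 2000:Tue✓ 2004:Sun 2008:Fri 2012:Wed 2016:Mon 2020:Sat 2024:Thu 2028:Tue✓ 2032:Sun …(8 more)… 2068:Wed 2072:Mon 2076:Sat 2080:Thu 2084:Tue✓ 2088:Sun 2092:Fri 2096:Wed 2104:Fri 2108:Wed 2112:Mon 2116:Sat 2120:Thu
Tuesday: 2000, 2028, 2056, 2084 → 4.

4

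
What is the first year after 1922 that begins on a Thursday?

1925

Jan 1 advances by 2 weekdays after a leap year and by 1 after a common year.
1922: Jan 1 is Sunday.
1923: Monday
1924: Tuesday (leap)
1925: Thursday
1925 begins on a Thursday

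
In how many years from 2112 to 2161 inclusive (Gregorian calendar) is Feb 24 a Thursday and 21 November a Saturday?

Check each year's weekday for Feb 24 and 21 November:
  2112: Wed/Mon  2113: Fri/Tue  2114: Sat/Wed  2115: Sun/Thu  2116: Mon/Sat  2117: Wed/Sun  2118: Thu/Mon  2119: Fri/Tue  2120: Sat/Thu  2121: Mon/Fri  2122: Tue/Sat  2123: Wed/Sun  2124: Thu/Tue  2125: Sat/Wed  …(22 more)…  2148: Sat/Thu  2149: Mon/Fri  2150: Tue/Sat  2151: Wed/Sun  2152: Thu/Tue  2153: Sat/Wed  2154: Sun/Thu  2155: Mon/Fri  2156: Tue/Sun  2157: Thu/Mon  2158: Fri/Tue  2159: Sat/Wed  2160: Sun/Fri  2161: Tue/Sat
Both conditions hold in: no year — 0.

0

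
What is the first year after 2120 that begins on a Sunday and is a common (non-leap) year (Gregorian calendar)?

Jan 1 advances by 2 weekdays after a leap year and by 1 after a common year.
2120: Jan 1 is Monday (leap).
2121: Wednesday
2122: Thursday
2123: Friday
2124: Saturday (leap)
2125: Monday
2126: Tuesday
2127: Wednesday
2128: Thursday (leap)
2129: Saturday
2130: Sunday
2130 begins on a Sunday and is a common year.

2130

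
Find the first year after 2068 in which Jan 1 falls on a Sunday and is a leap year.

Jan 1 advances by 2 weekdays after a leap year and by 1 after a common year.
2068: Jan 1 is Sunday (leap).
2069: Tuesday
2070: Wednesday
2071: Thursday
2072: Friday (leap)
2073: Sunday
2074: Monday
2075: Tuesday
2076: Wednesday (leap)
2077: Friday
2078: Saturday
2079: Sunday
2080: Monday (leap)
2081: Wednesday
2082: Thursday
2083: Friday
2084: Saturday (leap)
2085: Monday
2086: Tuesday
2087: Wednesday
2088: Thursday (leap)
2089: Saturday
2090: Sunday
2091: Monday
2092: Tuesday (leap)
2093: Thursday
2094: Friday
2095: Saturday
2096: Sunday (leap)
2096 begins on a Sunday and is a leap year.

2096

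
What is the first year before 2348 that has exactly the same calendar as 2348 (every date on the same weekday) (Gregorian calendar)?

Two years share a calendar iff Jan 1 falls on the same weekday and both are leap or both are common. 2348: Jan 1 is Thursday, leap year.
2347: Jan 1 Wednesday, common
2346: Jan 1 Tuesday, common
2345: Jan 1 Monday, common
2344: Jan 1 Saturday, leap
2343: Jan 1 Friday, common
2342: Jan 1 Thursday, common
2341: Jan 1 Wednesday, common
2340: Jan 1 Monday, leap
2339: Jan 1 Sunday, common
2338: Jan 1 Saturday, common
2337: Jan 1 Friday, common
2336: Jan 1 Wednesday, leap
2335: Jan 1 Tuesday, common
2334: Jan 1 Monday, common
2333: Jan 1 Sunday, common
2332: Jan 1 Friday, leap
2331: Jan 1 Thursday, common
2330: Jan 1 Wednesday, common
2329: Jan 1 Tuesday, common
2328: Jan 1 Sunday, leap
2327: Jan 1 Saturday, common
2326: Jan 1 Friday, common
2325: Jan 1 Thursday, common
2324: Jan 1 Tuesday, leap
2323: Jan 1 Monday, common
2322: Jan 1 Sunday, common
2321: Jan 1 Saturday, common
2320: Jan 1 Thursday, leap
2320 matches on both conditions.

2320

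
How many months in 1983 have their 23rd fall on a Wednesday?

3

Check the 23rd of each month of 1983: Jan 23: Sun, Feb 23: Wed, Mar 23: Wed, Apr 23: Sat, May 23: Mon, Jun 23: Thu, Jul 23: Sat, Aug 23: Tue, Sep 23: Fri, Oct 23: Sun, Nov 23: Wed, Dec 23: Fri.
Wednesday occurs in February, March, November — 3 months.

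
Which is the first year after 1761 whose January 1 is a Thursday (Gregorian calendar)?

Jan 1 advances by 2 weekdays after a leap year and by 1 after a common year.
1761: Jan 1 is Thursday.
1762: Friday
1763: Saturday
1764: Sunday (leap)
1765: Tuesday
1766: Wednesday
1767: Thursday
1767 begins on a Thursday

1767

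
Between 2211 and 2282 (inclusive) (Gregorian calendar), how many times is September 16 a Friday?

10

Track September 16's weekday year by year (advancing +1, or +2 across a Feb 29):
  2211: Mon  2212: Wed (+2)  2213: Thu (+1)  2214: Fri (+1) ✓  2215: Sat (+1)
  2216: Mon (+2)  2217: Tue (+1)  2218: Wed (+1)  2219: Thu (+1)  2220: Sat (+2)
  2221: Sun (+1)  2222: Mon (+1)  2223: Tue (+1)  2224: Thu (+2)  … (44 more years) …
  2269: Thu (+1)  2270: Fri (+1) ✓  2271: Sat (+1)  2272: Mon (+2)  2273: Tue (+1)
  2274: Wed (+1)  2275: Thu (+1)  2276: Sat (+2)  2277: Sun (+1)  2278: Mon (+1)
  2279: Tue (+1)  2280: Thu (+2)  2281: Fri (+1) ✓  2282: Sat (+1)
Friday years: 2214, 2225, 2231, 2236, 2242, 2253, 2259, 2264, 2270, 2281 — 10 in total.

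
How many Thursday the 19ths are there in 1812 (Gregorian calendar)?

Check the 19th of each month of 1812: Jan 19: Sun, Feb 19: Wed, Mar 19: Thu, Apr 19: Sun, May 19: Tue, Jun 19: Fri, Jul 19: Sun, Aug 19: Wed, Sep 19: Sat, Oct 19: Mon, Nov 19: Thu, Dec 19: Sat.
Thursday occurs in March, November — 2 months.

2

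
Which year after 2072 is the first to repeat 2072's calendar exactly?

Two years share a calendar iff Jan 1 falls on the same weekday and both are leap or both are common. 2072: Jan 1 is Friday, leap year.
2073: Jan 1 Sunday, common
2074: Jan 1 Monday, common
2075: Jan 1 Tuesday, common
2076: Jan 1 Wednesday, leap
2077: Jan 1 Friday, common
2078: Jan 1 Saturday, common
2079: Jan 1 Sunday, common
2080: Jan 1 Monday, leap
2081: Jan 1 Wednesday, common
2082: Jan 1 Thursday, common
2083: Jan 1 Friday, common
2084: Jan 1 Saturday, leap
2085: Jan 1 Monday, common
2086: Jan 1 Tuesday, common
2087: Jan 1 Wednesday, common
2088: Jan 1 Thursday, leap
2089: Jan 1 Saturday, common
2090: Jan 1 Sunday, common
2091: Jan 1 Monday, common
2092: Jan 1 Tuesday, leap
2093: Jan 1 Thursday, common
2094: Jan 1 Friday, common
2095: Jan 1 Saturday, common
2096: Jan 1 Sunday, leap
2097: Jan 1 Tuesday, common
2098: Jan 1 Wednesday, common
2099: Jan 1 Thursday, common
2100: Jan 1 Friday, common
2101: Jan 1 Saturday, common
2102: Jan 1 Sunday, common
2103: Jan 1 Monday, common
2104: Jan 1 Tuesday, leap
2105: Jan 1 Thursday, common
2106: Jan 1 Friday, common
2107: Jan 1 Saturday, common
2108: Jan 1 Sunday, leap
2109: Jan 1 Tuesday, common
2110: Jan 1 Wednesday, common
2111: Jan 1 Thursday, common
2112: Jan 1 Friday, leap
2112 matches on both conditions.

2112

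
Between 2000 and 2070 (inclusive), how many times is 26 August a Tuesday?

11

Track 26 August's weekday year by year (advancing +1, or +2 across a Feb 29):
  2000: Sat  2001: Sun (+1)  2002: Mon (+1)  2003: Tue (+1) ✓  2004: Thu (+2)
  2005: Fri (+1)  2006: Sat (+1)  2007: Sun (+1)  2008: Tue (+2) ✓  2009: Wed (+1)
  2010: Thu (+1)  2011: Fri (+1)  2012: Sun (+2)  2013: Mon (+1)  … (43 more years) …
  2057: Sun (+1)  2058: Mon (+1)  2059: Tue (+1) ✓  2060: Thu (+2)  2061: Fri (+1)
  2062: Sat (+1)  2063: Sun (+1)  2064: Tue (+2) ✓  2065: Wed (+1)  2066: Thu (+1)
  2067: Fri (+1)  2068: Sun (+2)  2069: Mon (+1)  2070: Tue (+1) ✓
Tuesday years: 2003, 2008, 2014, 2025, 2031, 2036, 2042, 2053, 2059, 2064, 2070 — 11 in total.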